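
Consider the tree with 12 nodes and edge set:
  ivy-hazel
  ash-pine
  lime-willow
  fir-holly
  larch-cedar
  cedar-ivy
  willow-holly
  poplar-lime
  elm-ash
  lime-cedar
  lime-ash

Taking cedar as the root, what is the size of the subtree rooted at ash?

The subtree rooted at ash contains: ash, elm, pine — 3 nodes.

3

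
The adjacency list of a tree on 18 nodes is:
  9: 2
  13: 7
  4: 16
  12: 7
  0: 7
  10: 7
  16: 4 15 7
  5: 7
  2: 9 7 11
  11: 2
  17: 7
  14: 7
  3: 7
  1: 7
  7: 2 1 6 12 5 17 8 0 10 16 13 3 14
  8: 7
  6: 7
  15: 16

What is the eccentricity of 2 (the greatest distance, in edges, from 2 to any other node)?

3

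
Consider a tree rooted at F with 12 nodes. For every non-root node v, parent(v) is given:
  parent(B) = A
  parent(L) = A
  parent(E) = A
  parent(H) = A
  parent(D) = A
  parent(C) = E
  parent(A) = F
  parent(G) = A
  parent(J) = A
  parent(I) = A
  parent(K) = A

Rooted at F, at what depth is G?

Path from F to G: F – A – G, which has 2 edges.

2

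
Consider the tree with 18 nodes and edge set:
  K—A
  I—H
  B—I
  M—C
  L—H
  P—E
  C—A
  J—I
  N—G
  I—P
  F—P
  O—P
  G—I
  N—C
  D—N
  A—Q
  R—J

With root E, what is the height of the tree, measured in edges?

7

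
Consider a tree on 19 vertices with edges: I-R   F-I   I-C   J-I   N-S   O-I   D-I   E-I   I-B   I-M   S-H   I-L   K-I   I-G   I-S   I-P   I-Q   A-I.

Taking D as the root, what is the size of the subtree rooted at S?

Descendants of S (including itself): S, N, H. That's 3.

3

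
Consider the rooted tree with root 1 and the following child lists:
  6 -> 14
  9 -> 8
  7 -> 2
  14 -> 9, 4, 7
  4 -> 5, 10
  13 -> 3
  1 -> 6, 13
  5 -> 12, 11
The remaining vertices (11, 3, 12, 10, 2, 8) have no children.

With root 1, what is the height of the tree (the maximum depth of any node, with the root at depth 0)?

5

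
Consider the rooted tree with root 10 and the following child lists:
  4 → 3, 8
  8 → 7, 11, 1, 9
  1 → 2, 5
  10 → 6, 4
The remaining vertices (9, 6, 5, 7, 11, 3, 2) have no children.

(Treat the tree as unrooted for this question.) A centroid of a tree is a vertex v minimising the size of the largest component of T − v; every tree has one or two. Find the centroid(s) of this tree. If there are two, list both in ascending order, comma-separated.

8

Delete 8: the remaining components have sizes 4, 3, 1, 1, 1. Max 4 ≤ 5, so 8 is a centroid.
No neighbour of 8 does as well, so 8 is the unique centroid.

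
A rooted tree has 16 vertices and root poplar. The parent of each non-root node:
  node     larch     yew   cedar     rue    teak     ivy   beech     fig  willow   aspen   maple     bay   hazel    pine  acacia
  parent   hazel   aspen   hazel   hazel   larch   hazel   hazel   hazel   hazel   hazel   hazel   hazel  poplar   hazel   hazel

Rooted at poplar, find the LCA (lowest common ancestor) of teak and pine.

Ancestors of teak (toward the root): teak, larch, hazel, poplar.
Ancestors of pine: pine, hazel, poplar.
The deepest node appearing in both lists is hazel.

hazel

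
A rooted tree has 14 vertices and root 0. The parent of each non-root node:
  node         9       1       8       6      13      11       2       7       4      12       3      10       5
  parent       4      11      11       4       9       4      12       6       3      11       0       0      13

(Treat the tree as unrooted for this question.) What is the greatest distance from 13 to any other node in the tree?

5

Distances from 13 peak at 5, attained at 2 (10 also at distance 5).
13-9-4-11-12-2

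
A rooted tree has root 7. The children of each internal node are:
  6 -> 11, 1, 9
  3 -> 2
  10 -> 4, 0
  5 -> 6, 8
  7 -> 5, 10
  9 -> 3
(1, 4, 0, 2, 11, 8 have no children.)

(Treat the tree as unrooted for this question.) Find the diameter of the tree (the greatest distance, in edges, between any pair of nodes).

7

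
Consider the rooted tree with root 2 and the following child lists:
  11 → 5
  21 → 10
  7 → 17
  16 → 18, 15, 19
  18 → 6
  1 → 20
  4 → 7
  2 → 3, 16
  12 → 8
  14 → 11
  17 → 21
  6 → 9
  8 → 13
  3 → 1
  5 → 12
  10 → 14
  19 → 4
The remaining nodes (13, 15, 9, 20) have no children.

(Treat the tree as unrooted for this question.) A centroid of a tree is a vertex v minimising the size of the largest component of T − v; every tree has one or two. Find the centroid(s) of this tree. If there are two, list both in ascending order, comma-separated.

4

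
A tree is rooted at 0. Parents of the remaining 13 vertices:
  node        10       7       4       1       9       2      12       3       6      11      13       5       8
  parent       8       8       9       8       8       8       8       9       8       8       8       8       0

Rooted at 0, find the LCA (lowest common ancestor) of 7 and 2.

8

Ancestors of 7 (toward the root): 7, 8, 0.
Ancestors of 2: 2, 8, 0.
The deepest node appearing in both lists is 8.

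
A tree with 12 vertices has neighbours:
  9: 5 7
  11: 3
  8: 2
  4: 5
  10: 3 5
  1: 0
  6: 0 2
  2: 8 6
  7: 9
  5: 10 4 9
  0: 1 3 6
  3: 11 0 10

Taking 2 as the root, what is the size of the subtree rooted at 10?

The subtree rooted at 10 contains: 10, 5, 9, 4, 7 — 5 nodes.

5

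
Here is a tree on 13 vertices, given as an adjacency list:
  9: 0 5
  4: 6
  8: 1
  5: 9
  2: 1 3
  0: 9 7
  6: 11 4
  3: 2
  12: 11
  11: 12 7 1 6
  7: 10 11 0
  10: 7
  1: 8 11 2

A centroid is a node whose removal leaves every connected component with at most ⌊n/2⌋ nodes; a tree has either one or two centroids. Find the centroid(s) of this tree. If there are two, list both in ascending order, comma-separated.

If 11 is removed the pieces have sizes 5, 4, 2, 1, all ≤ ⌊13/2⌋ = 6.
No neighbour of 11 does as well, so 11 is the unique centroid.

11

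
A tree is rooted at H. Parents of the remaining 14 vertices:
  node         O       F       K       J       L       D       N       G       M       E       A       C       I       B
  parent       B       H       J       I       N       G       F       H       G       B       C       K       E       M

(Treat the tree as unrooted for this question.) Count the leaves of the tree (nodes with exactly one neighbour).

4

The leaves are A, D, L, O.
That is 4 leaves.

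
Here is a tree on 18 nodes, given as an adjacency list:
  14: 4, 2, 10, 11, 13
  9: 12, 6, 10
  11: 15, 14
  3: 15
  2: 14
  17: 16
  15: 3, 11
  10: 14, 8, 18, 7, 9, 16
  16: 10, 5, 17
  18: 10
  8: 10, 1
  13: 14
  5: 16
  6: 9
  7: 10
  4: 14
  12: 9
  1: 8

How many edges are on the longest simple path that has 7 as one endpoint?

Distances from 7 peak at 5, attained at 3.
7–10–14–11–15–3

5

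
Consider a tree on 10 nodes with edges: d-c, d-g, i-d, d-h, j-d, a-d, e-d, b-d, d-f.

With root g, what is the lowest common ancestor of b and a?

Path b→root: b d g; path a→root: a d g.
First common node: d.

d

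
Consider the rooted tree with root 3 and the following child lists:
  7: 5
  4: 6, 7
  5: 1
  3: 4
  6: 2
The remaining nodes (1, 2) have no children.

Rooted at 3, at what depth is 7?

2

Climbing from 7 to the root: 7–4–3. That's 2 steps.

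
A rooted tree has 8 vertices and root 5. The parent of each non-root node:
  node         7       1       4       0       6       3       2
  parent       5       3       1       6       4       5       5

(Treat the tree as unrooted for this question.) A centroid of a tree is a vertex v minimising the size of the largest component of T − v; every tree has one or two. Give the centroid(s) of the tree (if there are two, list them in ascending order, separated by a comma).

Removing 3 splits the tree into components of sizes 4, 3; the largest is 4 ≤ ⌊8/2⌋ = 4.
1 is adjacent to 3 and is also a centroid (the largest component after removing it is likewise 4).

1, 3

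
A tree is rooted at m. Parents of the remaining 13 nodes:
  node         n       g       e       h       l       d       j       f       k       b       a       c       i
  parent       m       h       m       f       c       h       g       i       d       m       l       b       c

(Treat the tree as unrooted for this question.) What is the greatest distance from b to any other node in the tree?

6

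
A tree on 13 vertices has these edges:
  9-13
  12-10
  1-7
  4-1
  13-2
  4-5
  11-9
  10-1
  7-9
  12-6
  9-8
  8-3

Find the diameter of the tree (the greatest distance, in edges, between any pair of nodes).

7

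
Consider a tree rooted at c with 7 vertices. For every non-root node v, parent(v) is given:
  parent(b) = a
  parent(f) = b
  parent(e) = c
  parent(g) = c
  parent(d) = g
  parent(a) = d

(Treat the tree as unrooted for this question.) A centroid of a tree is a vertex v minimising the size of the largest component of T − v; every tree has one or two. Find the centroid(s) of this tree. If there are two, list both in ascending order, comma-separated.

If d is removed the pieces have sizes 3, 3, all ≤ ⌊7/2⌋ = 3.
No neighbour of d does as well, so d is the unique centroid.

d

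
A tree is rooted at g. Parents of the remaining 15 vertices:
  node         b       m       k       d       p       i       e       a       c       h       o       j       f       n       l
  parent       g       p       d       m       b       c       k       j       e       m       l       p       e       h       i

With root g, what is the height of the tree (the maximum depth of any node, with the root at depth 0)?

The longest root-to-leaf path is g → b → p → m → d → k → e → c → i → l → o (10 edges).

10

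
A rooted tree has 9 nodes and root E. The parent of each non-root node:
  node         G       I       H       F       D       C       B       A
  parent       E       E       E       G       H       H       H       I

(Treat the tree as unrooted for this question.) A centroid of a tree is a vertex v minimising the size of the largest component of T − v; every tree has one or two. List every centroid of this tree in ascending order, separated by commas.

Delete E: the remaining components have sizes 4, 2, 2. Max 4 ≤ 4, so E is a centroid.
Every other node leaves some component of size > 4, so the centroid is unique.

E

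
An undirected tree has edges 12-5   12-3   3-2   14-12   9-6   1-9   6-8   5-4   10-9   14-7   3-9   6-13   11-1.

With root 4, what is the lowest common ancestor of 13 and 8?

Path 13→root: 13 6 9 3 12 5 4; path 8→root: 8 6 9 3 12 5 4.
First common node: 6.

6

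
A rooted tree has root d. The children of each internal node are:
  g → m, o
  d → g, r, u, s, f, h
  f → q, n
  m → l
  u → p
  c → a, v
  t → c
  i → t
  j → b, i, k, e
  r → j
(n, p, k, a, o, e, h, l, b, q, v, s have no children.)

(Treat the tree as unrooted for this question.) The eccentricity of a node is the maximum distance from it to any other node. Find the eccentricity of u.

7

A farthest node from u is a (v also at distance 7).
The path u – d – r – j – i – t – c – a has 7 edges.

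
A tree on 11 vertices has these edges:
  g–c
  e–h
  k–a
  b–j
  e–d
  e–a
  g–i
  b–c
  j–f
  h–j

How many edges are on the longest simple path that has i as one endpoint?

Distances from i peak at 8, attained at k.
i-g-c-b-j-h-e-a-k

8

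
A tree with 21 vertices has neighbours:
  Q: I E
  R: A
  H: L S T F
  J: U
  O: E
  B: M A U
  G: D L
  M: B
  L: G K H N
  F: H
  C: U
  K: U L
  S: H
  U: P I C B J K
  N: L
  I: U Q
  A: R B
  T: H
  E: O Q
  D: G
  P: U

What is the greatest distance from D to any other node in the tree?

8

A farthest node from D is O.
The path D–G–L–K–U–I–Q–E–O has 8 edges.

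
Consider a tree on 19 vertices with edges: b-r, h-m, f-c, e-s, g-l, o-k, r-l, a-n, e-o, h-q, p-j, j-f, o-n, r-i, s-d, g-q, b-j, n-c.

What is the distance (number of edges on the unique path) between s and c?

s - e - o - n - c: 4 edges.

4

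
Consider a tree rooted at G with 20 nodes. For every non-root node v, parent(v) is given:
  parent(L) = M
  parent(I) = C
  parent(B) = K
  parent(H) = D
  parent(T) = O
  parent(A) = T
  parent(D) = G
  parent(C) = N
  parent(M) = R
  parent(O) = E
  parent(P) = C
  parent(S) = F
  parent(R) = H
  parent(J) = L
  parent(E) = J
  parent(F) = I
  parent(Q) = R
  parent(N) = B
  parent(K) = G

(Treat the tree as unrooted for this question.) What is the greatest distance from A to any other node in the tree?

A farthest node from A is S.
The path A – T – O – E – J – L – M – R – H – D – G – K – B – N – C – I – F – S has 17 edges.

17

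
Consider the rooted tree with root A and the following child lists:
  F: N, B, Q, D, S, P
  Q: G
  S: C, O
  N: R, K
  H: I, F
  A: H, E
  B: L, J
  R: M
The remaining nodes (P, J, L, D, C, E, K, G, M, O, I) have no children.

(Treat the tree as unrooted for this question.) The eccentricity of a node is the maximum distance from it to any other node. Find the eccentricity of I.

The node farthest from I is M, via I–H–F–N–R–M — 5 edges.

5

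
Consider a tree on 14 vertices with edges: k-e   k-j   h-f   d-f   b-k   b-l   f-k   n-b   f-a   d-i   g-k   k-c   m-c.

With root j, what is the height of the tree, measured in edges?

4

A deepest node is i, reached by j → k → f → d → i.
That path has 4 edges, so the height is 4.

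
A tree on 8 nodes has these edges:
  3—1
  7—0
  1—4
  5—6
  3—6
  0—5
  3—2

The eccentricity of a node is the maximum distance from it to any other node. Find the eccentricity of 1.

5

Distances from 1 peak at 5, attained at 7.
1 – 3 – 6 – 5 – 0 – 7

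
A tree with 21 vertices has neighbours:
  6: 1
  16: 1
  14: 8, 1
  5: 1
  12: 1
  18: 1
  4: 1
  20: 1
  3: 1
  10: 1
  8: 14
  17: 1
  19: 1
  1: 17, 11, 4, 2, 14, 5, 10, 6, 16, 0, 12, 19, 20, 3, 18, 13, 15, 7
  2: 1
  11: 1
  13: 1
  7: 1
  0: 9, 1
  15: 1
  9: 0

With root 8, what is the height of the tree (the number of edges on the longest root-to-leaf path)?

The longest root-to-leaf path is 8 – 14 – 1 – 0 – 9 (4 edges).

4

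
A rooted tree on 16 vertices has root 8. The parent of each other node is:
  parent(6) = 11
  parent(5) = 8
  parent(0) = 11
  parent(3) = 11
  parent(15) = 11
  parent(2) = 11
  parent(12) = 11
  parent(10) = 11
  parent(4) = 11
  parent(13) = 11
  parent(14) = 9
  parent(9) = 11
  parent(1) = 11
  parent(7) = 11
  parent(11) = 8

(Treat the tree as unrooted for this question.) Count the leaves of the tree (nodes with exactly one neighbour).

13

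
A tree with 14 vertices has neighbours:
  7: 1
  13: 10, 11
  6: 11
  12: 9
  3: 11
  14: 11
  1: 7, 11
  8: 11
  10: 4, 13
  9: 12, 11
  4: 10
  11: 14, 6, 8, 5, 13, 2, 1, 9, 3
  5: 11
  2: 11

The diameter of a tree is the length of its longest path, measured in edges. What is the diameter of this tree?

A longest path is 4-10-13-11-9-12, with 5 edges.

5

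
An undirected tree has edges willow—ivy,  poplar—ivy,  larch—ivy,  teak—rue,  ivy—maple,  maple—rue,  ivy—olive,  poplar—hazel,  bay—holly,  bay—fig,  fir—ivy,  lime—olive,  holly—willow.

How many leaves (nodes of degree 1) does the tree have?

The leaves are fig, fir, hazel, larch, lime, teak.
That is 6 leaves.

6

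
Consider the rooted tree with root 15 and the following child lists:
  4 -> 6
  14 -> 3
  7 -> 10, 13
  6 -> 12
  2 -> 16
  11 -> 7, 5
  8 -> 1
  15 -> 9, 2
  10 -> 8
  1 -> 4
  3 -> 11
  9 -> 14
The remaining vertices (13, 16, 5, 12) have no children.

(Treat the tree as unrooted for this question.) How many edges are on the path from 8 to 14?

5

Walking from 8: 8 – 10 – 7 – 11 – 3 – 14. Length 5.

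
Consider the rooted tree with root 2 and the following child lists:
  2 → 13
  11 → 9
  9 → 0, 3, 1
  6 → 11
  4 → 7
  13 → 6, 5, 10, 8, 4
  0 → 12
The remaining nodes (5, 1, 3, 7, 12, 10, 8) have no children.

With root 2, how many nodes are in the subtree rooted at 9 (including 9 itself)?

5

9's subtree: {9, 3, 0, 1, 12}, size 5.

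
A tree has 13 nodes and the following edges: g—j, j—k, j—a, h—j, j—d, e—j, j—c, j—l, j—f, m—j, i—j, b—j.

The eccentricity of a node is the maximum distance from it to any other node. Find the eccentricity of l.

A farthest node from l is c (e, i, f, d, k, a, g, h, m, b also at distance 2).
The path l – j – c has 2 edges.

2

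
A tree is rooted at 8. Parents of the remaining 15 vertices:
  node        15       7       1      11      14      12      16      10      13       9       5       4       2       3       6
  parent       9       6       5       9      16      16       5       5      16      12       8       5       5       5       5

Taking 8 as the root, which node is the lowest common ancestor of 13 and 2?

5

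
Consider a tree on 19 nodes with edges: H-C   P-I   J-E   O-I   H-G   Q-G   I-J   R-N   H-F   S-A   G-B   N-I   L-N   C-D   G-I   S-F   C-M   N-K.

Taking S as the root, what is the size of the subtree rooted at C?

C's subtree: {C, M, D}, size 3.

3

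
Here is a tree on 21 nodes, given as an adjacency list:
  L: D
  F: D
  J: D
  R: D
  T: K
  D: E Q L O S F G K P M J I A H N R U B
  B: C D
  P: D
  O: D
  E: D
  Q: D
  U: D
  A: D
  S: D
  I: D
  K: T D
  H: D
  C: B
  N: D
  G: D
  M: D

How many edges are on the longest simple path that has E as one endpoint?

A farthest node from E is T (C also at distance 3).
The path E – D – K – T has 3 edges.

3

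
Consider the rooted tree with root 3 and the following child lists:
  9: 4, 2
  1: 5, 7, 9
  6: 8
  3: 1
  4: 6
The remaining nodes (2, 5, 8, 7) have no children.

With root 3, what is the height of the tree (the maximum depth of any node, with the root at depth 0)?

The longest root-to-leaf path is 3–1–9–4–6–8 (5 edges).

5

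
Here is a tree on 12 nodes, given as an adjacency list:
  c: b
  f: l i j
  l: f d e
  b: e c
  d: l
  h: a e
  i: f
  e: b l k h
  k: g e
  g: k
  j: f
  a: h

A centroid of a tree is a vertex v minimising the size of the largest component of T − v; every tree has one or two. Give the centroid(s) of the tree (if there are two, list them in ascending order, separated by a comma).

e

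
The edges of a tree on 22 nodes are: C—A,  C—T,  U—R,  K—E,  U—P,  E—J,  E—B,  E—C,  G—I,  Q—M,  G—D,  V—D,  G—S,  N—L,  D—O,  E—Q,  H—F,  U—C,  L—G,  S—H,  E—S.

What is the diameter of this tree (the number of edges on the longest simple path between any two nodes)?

A longest path is O-D-G-S-E-C-U-R, with 7 edges.

7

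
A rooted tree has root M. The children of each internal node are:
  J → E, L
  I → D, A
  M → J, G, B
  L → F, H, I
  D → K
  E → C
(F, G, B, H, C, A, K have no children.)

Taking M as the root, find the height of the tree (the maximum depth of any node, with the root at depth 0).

The longest root-to-leaf path is M-J-L-I-D-K (5 edges).

5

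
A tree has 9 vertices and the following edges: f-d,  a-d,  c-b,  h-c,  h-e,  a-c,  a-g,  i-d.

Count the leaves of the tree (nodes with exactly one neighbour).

5

Degree-1 nodes: b, e, f, g, i — 5 of them.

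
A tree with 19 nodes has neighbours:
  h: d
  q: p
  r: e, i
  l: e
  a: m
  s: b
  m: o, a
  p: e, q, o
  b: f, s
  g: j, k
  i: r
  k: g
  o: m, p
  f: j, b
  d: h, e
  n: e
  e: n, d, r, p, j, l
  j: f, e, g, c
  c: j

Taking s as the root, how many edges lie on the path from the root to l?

5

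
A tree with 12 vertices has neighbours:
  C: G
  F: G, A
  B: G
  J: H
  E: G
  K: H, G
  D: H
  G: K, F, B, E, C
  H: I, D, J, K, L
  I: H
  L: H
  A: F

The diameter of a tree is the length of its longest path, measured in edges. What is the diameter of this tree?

5

BFS from L reaches A last, at distance 5; BFS from A confirms no node is farther.
Path: L – H – K – G – F – A.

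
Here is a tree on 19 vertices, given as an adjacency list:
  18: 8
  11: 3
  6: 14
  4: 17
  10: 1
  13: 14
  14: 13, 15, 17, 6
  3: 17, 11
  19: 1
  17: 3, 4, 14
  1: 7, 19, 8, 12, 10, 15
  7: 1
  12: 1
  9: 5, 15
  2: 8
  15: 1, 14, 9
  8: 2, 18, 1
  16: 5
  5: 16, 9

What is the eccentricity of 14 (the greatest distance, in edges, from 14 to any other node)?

4

Distances from 14 peak at 4, attained at 2 (18, 16 also at distance 4).
14 – 15 – 1 – 8 – 2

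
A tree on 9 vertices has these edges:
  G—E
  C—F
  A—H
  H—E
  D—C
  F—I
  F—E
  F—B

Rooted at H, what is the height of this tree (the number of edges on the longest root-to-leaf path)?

4

The longest root-to-leaf path is H–E–F–C–D (4 edges).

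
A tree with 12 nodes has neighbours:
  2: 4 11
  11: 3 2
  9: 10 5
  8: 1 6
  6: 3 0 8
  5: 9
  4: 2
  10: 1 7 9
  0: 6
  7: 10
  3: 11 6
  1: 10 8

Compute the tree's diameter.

BFS from 4 reaches 5 last, at distance 9; BFS from 5 confirms no node is farther.
Path: 4 – 2 – 11 – 3 – 6 – 8 – 1 – 10 – 9 – 5.

9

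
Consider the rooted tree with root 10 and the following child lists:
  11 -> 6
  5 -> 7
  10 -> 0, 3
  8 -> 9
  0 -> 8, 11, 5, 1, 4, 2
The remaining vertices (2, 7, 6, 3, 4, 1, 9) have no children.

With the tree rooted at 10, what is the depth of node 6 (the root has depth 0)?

3

Climbing from 6 to the root: 6 – 11 – 0 – 10. That's 3 steps.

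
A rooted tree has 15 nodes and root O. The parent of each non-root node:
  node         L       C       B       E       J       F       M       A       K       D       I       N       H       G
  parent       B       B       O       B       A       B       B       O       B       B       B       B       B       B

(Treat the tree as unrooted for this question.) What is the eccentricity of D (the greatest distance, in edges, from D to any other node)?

4

The node farthest from D is J, via D – B – O – A – J — 4 edges.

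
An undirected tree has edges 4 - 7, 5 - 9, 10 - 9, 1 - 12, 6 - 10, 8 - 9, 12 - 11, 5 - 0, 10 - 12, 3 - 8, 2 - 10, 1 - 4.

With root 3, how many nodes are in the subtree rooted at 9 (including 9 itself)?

11

Descendants of 9 (including itself): 9, 10, 5, 12, 2, 6, 0, 1, 11, 4, 7. That's 11.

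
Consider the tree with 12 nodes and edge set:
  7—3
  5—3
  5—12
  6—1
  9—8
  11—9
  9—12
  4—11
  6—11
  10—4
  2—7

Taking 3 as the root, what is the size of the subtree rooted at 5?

The subtree rooted at 5 contains: 5, 12, 9, 11, 8, 4, 6, 10, 1 — 9 nodes.

9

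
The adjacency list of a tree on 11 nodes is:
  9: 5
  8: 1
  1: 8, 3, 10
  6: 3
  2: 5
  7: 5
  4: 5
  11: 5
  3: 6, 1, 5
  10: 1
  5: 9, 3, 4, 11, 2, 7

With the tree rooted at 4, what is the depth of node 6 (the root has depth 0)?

3

4–5–3–6 — 3 edges.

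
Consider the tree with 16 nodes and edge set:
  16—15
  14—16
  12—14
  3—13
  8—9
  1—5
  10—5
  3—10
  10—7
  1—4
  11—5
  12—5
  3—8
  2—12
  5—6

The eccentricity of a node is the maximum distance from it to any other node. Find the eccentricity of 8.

7

The node farthest from 8 is 15, via 8 – 3 – 10 – 5 – 12 – 14 – 16 – 15 — 7 edges.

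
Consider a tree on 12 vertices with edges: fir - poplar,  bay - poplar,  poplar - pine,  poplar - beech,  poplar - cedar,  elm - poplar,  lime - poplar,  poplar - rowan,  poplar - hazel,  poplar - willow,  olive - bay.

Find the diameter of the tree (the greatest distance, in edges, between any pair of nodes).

3

Starting from olive, a farthest node is fir at distance 3.
One longest path: olive–bay–poplar–fir.
So the diameter is 3.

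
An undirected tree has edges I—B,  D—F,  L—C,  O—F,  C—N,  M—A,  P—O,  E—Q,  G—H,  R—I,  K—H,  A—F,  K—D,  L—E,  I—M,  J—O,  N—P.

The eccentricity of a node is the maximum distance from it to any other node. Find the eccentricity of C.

The node farthest from C is G (B, R also at distance 8), via C – N – P – O – F – D – K – H – G — 8 edges.

8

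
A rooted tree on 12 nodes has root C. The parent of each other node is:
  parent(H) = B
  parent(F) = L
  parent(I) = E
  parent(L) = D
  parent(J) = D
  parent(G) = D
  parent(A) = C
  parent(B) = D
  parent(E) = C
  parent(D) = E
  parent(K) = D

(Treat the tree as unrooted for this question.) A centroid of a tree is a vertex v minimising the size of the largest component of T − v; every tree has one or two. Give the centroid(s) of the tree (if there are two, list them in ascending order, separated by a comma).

D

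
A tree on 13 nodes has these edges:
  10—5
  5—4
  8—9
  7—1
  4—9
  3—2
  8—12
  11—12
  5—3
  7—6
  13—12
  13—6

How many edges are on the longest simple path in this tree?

BFS from 2 reaches 1 last, at distance 10; BFS from 1 confirms no node is farther.
Path: 2 – 3 – 5 – 4 – 9 – 8 – 12 – 13 – 6 – 7 – 1.

10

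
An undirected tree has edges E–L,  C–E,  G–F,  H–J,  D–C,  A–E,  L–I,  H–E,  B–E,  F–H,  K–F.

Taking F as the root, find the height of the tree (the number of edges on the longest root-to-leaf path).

A deepest node is I, reached by F → H → E → L → I.
That path has 4 edges, so the height is 4.

4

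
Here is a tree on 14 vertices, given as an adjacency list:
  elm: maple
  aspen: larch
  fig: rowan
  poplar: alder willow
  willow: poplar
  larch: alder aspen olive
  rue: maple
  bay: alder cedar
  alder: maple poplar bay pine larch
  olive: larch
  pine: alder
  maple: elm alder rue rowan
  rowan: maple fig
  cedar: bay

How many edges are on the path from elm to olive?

4

Walking from elm: elm - maple - alder - larch - olive. Length 4.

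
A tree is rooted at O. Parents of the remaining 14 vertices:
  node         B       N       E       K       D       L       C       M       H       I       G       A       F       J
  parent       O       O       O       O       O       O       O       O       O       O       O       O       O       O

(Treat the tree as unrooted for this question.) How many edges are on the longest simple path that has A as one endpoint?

The node farthest from A is J (N, I, M, L, C, E, K, D, G, H, B, F also at distance 2), via A – O – J — 2 edges.

2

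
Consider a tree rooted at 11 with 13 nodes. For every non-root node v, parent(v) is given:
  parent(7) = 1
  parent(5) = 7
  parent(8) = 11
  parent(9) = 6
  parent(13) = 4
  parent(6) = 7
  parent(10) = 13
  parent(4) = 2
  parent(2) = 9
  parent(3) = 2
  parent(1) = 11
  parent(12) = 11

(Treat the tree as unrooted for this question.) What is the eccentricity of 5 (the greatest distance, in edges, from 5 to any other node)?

7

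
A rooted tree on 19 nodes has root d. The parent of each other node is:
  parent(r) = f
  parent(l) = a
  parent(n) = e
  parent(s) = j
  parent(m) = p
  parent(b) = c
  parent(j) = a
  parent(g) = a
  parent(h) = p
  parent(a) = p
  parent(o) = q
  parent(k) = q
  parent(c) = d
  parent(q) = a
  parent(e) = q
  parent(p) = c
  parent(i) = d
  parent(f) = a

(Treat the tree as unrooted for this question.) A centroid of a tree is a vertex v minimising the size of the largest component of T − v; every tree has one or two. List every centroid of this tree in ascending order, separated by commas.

a

Delete a: the remaining components have sizes 7, 5, 2, 2, 1, 1. Max 7 ≤ 9, so a is a centroid.
Every other node leaves some component of size > 9, so the centroid is unique.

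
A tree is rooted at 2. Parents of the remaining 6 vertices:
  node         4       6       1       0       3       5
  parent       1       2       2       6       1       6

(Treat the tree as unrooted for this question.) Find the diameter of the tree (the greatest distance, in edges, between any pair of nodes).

4

Starting from 3, a farthest node is 5 at distance 4.
One longest path: 3-1-2-6-5.
So the diameter is 4.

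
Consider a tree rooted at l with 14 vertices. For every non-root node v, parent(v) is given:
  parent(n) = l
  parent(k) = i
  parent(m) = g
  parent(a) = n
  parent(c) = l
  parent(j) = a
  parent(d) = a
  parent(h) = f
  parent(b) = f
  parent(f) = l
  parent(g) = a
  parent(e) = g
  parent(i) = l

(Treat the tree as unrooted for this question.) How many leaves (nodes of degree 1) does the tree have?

8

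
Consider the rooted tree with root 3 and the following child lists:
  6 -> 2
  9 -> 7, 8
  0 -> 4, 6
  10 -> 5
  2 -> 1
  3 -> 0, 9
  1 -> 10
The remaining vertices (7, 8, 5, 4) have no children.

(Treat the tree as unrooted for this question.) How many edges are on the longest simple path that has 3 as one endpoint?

6

Distances from 3 peak at 6, attained at 5.
3–0–6–2–1–10–5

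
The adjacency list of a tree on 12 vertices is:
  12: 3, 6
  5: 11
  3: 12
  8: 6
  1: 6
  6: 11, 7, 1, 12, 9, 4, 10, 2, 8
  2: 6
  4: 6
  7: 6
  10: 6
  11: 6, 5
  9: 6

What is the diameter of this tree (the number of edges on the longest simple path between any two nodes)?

BFS from 5 reaches 3 last, at distance 4; BFS from 3 confirms no node is farther.
Path: 5 - 11 - 6 - 12 - 3.

4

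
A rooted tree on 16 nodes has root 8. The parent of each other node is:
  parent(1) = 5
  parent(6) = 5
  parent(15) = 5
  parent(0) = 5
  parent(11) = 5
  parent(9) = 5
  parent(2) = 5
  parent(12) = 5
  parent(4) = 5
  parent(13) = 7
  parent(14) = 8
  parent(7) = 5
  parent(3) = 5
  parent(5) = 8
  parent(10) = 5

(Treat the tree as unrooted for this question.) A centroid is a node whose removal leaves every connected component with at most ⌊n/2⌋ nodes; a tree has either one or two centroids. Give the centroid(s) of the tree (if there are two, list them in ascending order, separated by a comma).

Removing 5 splits the tree into components of sizes 2, 2, 1, 1, 1, 1, 1, 1, 1, 1, 1, 1, 1; the largest is 2 ≤ ⌊16/2⌋ = 8.
Every other node leaves some component of size > 8, so the centroid is unique.

5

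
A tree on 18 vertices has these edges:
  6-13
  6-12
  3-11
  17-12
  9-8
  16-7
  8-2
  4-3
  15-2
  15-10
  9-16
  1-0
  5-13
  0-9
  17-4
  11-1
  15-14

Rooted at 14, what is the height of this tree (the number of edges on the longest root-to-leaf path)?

A deepest node is 5, reached by 14 → 15 → 2 → 8 → 9 → 0 → 1 → 11 → 3 → 4 → 17 → 12 → 6 → 13 → 5.
That path has 14 edges, so the height is 14.

14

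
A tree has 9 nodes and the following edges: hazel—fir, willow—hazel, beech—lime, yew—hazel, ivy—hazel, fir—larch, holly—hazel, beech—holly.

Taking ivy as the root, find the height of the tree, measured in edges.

4

The longest root-to-leaf path is ivy → hazel → holly → beech → lime (4 edges).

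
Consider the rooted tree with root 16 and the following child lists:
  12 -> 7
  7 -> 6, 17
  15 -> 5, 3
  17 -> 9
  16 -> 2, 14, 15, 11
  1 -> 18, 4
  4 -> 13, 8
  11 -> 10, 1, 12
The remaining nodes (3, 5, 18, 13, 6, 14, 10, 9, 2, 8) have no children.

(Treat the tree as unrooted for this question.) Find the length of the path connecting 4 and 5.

5

The path is 4 – 1 – 11 – 16 – 15 – 5, which has 5 edges.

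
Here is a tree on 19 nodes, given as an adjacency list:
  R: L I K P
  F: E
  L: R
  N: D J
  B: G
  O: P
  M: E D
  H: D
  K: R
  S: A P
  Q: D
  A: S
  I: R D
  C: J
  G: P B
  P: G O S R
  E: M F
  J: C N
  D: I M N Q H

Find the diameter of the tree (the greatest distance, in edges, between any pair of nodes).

BFS from B reaches F last, at distance 8; BFS from F confirms no node is farther.
Path: B–G–P–R–I–D–M–E–F.

8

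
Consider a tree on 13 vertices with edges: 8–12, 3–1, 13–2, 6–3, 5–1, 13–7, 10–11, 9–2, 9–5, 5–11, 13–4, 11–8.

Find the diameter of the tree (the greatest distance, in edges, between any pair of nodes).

7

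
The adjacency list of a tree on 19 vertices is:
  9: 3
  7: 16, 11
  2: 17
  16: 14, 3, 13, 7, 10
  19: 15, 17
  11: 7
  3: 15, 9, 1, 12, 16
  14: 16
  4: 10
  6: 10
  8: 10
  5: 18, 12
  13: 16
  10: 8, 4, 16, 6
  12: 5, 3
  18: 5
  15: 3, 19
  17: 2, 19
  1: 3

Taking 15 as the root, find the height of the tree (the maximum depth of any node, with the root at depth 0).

The longest root-to-leaf path is 15–3–16–10–8 (4 edges).

4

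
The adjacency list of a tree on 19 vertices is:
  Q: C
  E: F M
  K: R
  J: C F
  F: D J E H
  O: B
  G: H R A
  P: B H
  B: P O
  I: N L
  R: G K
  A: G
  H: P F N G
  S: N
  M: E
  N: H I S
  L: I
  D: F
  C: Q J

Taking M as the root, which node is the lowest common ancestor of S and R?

Ancestors of S (toward the root): S, N, H, F, E, M.
Ancestors of R: R, G, H, F, E, M.
The deepest node appearing in both lists is H.

H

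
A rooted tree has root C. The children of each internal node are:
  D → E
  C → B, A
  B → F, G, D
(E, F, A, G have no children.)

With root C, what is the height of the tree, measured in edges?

3

The longest root-to-leaf path is C → B → D → E (3 edges).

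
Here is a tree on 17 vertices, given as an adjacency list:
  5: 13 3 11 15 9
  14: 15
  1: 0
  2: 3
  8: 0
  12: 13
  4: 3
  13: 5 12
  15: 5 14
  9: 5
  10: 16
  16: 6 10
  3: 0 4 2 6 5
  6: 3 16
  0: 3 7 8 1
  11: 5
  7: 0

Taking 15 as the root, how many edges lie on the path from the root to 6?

3

15 – 5 – 3 – 6 — 3 edges.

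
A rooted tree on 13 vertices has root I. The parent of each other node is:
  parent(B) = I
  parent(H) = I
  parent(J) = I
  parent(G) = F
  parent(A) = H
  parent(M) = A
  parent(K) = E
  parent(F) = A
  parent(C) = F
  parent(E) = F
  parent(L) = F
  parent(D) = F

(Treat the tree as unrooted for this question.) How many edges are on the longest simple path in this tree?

6

Starting from K, a farthest node is J at distance 6.
One longest path: K - E - F - A - H - I - J.
So the diameter is 6.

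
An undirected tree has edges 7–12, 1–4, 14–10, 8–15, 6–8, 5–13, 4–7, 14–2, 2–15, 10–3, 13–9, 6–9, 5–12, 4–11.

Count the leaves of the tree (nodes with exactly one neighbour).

3

Exactly 3 nodes have a single neighbour: 1, 3, 11.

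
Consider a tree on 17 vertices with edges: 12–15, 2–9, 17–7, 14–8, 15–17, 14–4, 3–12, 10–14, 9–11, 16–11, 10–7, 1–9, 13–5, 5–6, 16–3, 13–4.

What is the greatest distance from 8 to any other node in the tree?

11

A farthest node from 8 is 2 (1 also at distance 11).
The path 8 – 14 – 10 – 7 – 17 – 15 – 12 – 3 – 16 – 11 – 9 – 2 has 11 edges.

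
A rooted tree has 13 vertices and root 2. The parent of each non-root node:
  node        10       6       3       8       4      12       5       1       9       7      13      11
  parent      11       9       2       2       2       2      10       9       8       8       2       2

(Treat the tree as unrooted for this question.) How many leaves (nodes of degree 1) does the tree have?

8

Exactly 8 nodes have a single neighbour: 1, 3, 4, 5, 6, 7, 12, 13.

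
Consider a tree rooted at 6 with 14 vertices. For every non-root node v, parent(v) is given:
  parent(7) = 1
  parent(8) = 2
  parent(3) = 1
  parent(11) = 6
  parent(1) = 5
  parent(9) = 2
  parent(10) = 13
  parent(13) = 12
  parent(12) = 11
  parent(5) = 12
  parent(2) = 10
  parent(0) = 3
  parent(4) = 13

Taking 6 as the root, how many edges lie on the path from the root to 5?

6 → 11 → 12 → 5 — 3 edges.

3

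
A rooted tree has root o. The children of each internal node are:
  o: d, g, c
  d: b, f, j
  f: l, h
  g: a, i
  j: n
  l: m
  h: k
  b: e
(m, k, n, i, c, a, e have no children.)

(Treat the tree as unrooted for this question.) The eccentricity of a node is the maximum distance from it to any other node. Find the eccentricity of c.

Distances from c peak at 5, attained at m (k also at distance 5).
c-o-d-f-l-m

5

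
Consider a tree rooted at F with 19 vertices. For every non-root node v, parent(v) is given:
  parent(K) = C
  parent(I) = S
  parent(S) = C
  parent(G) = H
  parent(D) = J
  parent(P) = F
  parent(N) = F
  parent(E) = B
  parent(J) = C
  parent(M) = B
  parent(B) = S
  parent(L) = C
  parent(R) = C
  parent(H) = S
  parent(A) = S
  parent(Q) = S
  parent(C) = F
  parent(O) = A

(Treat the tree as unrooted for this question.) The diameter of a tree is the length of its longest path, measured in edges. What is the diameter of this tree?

5

Starting from P, a farthest node is O at distance 5.
One longest path: P - F - C - S - A - O.
So the diameter is 5.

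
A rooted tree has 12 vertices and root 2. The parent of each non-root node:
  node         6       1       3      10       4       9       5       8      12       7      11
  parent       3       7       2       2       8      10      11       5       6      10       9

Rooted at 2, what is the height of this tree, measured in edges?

A deepest node is 4, reached by 2 → 10 → 9 → 11 → 5 → 8 → 4.
That path has 6 edges, so the height is 6.

6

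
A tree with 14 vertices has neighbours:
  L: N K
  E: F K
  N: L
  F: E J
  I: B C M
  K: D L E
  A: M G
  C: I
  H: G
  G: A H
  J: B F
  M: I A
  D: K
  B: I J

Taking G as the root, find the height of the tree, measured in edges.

N sits deepest: G–A–M–I–B–J–F–E–K–L–N — 10 edges from the root.

10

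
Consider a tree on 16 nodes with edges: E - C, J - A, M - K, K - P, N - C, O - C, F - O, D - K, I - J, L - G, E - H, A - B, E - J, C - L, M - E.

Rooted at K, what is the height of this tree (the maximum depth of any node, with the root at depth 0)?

5

F sits deepest: K – M – E – C – O – F — 5 edges from the root.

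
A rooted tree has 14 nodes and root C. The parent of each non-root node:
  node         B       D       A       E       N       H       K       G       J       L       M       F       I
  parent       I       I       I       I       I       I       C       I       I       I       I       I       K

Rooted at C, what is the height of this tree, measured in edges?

A deepest node is A, reached by C – K – I – A.
That path has 3 edges, so the height is 3.

3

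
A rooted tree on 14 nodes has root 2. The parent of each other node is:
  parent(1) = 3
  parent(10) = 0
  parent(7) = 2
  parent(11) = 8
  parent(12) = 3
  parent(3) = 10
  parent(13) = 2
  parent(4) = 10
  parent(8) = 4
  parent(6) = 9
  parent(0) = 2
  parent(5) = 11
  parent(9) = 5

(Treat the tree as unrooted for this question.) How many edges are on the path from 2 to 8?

Walking from 2: 2 - 0 - 10 - 4 - 8. Length 4.

4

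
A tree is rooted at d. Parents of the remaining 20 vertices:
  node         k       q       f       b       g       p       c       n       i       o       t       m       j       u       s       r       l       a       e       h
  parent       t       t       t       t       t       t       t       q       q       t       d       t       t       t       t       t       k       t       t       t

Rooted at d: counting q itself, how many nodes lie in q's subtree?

Descendants of q (including itself): q, i, n. That's 3.

3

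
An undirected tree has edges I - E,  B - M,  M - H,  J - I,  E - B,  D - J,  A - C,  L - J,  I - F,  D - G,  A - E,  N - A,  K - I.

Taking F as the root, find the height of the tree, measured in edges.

A deepest node is H, reached by F-I-E-B-M-H.
That path has 5 edges, so the height is 5.

5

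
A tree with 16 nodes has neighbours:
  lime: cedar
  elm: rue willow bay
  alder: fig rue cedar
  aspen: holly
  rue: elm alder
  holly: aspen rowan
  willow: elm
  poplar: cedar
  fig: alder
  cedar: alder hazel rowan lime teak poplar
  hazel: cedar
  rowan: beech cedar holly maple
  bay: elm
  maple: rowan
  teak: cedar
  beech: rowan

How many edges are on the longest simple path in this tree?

BFS from bay reaches aspen last, at distance 7; BFS from aspen confirms no node is farther.
Path: bay – elm – rue – alder – cedar – rowan – holly – aspen.

7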